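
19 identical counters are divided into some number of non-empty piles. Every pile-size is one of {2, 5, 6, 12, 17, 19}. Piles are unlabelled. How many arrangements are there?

7

Listing the qualifying partitions of 19:
19
2 + 17
2 + 5 + 12
2 + 5 + 6 + 6
2 + 2 + 2 + 2 + 5 + 6
2 + 2 + 5 + 5 + 5
2 + 2 + 2 + 2 + 2 + 2 + 2 + 5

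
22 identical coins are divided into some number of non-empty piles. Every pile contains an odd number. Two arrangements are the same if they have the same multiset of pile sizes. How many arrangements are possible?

89

Systematic enumeration (by largest part, then next-largest, …) yields 89.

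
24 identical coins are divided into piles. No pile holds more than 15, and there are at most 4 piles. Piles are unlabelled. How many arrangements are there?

Enumerating by decreasing first part gives 128 partitions in all.

128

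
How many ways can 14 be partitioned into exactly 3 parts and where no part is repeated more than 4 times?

They are:
12+1+1
11+2+1
10+3+1
10+2+2
9+4+1
9+3+2
8+5+1
8+4+2
8+3+3
7+6+1
7+5+2
7+4+3
6+6+2
6+5+3
6+4+4
5+5+4

16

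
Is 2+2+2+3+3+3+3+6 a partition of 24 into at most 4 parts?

The parts sum to 24, and the condition 'there are at most 4 summands' is violated.

No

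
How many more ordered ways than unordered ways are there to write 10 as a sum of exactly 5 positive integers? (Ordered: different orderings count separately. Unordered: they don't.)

119

Ordered (compositions into 5 parts): C(9,4) = 126.
Partitions of 10 into exactly 5 parts: 7.
Difference: 126 − 7 = 119.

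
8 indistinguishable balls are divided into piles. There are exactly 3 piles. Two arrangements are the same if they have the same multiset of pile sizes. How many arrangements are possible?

5

Enumerating:
6, 1, 1
5, 2, 1
4, 3, 1
4, 2, 2
3, 3, 2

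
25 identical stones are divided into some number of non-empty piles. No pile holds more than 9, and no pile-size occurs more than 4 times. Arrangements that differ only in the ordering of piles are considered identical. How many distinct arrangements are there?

647

Counting exhaustively, 647 partitions satisfy the conditions.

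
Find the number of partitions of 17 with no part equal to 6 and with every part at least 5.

Listing the qualifying partitions of 17:
17
12+5
10+7
9+8
7+5+5

5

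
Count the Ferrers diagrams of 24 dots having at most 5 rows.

Direct enumeration gives 333 partitions.

333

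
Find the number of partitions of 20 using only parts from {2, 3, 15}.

The partitions of 20 that satisfy the conditions:
15,3,2
3,3,3,3,3,3,2
3,3,3,3,2,2,2,2
3,3,2,2,2,2,2,2,2
2,2,2,2,2,2,2,2,2,2

5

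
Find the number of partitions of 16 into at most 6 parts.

136

Systematic enumeration (by largest part, then next-largest, …) yields 136.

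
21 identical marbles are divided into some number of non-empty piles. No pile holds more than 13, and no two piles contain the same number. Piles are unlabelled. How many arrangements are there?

57

There are too many to list fully; the first 12 (by largest part) are:
8+13
1+7+13
2+6+13
3+5+13
1+2+5+13
1+3+4+13
9+12
1+8+12
2+7+12
3+6+12
1+2+6+12
4+5+12
…and 45 more, for 57 total.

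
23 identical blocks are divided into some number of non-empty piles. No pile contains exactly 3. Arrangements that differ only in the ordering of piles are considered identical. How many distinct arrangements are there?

Systematic enumeration (by largest part, then next-largest, …) yields 628.

628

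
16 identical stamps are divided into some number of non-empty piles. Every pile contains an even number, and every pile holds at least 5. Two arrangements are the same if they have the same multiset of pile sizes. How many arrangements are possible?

Listing the qualifying partitions of 16:
16
10,6
8,8

3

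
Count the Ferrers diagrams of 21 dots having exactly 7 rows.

105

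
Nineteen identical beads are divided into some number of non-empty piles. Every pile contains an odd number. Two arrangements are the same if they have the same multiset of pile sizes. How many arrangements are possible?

A partial list (first 12 by largest part):
19
17,1,1
15,3,1
15,1,1,1,1
13,5,1
13,3,3
13,3,1,1,1
13,1,1,1,1,1,1
11,7,1
11,5,3
11,5,1,1,1
11,3,3,1,1
…and 42 more, for 54 total.

54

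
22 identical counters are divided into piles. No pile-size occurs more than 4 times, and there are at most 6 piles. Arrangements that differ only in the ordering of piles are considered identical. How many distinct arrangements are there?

387

A full systematic count gives 387.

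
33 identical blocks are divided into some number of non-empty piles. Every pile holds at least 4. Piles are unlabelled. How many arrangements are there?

There are 225 such partitions.

225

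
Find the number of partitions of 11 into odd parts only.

12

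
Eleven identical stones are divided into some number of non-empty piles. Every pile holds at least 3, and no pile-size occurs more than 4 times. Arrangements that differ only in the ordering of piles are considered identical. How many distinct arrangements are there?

They are:
11
8,3
7,4
6,5
5,3,3
4,4,3
That's 6 in total.

6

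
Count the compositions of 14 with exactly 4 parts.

Equivalently, choose which 3 of the 13 gaps become plus signs: C(13,3) = 286.

286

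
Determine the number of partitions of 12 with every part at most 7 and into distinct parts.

Listing the qualifying partitions of 12:
7 + 5
7 + 4 + 1
7 + 3 + 2
6 + 5 + 1
6 + 4 + 2
6 + 3 + 2 + 1
5 + 4 + 3
5 + 4 + 2 + 1

8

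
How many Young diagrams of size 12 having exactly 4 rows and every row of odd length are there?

Enumerating:
9+1+1+1
7+3+1+1
5+5+1+1
5+3+3+1
3+3+3+3
Counting gives 5.

5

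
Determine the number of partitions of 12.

A full systematic count gives 77.

77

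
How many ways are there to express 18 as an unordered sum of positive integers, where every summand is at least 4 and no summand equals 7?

Enumerating:
18
14,4
13,5
12,6
10,8
10,4,4
9,9
9,5,4
8,6,4
8,5,5
6,6,6
6,4,4,4
5,5,4,4

13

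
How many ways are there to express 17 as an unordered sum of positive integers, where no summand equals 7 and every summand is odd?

A partial list (first 12 by largest part):
17
15 + 1 + 1
13 + 3 + 1
13 + 1 + 1 + 1 + 1
11 + 5 + 1
11 + 3 + 3
11 + 3 + 1 + 1 + 1
11 + 1 + 1 + 1 + 1 + 1 + 1
9 + 5 + 3
9 + 5 + 1 + 1 + 1
9 + 3 + 3 + 1 + 1
9 + 3 + 1 + 1 + 1 + 1 + 1
…and 16 more, for 28 total.

28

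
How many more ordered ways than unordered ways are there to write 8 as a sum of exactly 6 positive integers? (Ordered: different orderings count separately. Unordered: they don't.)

Ordered (compositions into 6 parts): C(7,5) = 21.
Unordered (partitions into 6 parts): 2.
Difference: 21 − 2 = 19.

19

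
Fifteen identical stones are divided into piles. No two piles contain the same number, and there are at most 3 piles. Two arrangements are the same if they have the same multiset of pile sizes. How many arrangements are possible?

They are:
15
14,1
13,2
12,3
12,2,1
11,4
11,3,1
10,5
10,4,1
10,3,2
9,6
9,5,1
9,4,2
8,7
8,6,1
8,5,2
8,4,3
7,6,2
7,5,3
6,5,4

20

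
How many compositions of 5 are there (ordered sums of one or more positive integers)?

The number of compositions of n is 2^(n−1); here 2^4 = 16.

16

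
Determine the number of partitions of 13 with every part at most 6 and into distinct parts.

4

Enumerating:
6,5,2
6,4,3
6,4,2,1
5,4,3,1
That's 4 in total.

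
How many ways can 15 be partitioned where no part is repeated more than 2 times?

70

There are too many to list fully; the first 12 (by largest part) are:
15
14,1
13,2
13,1,1
12,3
12,2,1
11,4
11,3,1
11,2,2
11,2,1,1
10,5
10,4,1
…and 58 more, for 70 total.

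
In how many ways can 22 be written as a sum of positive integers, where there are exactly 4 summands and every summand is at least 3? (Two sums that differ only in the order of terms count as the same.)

Enumerating:
13 + 3 + 3 + 3
12 + 4 + 3 + 3
11 + 5 + 3 + 3
11 + 4 + 4 + 3
10 + 6 + 3 + 3
10 + 5 + 4 + 3
10 + 4 + 4 + 4
9 + 7 + 3 + 3
9 + 6 + 4 + 3
9 + 5 + 5 + 3
9 + 5 + 4 + 4
8 + 8 + 3 + 3
8 + 7 + 4 + 3
8 + 6 + 5 + 3
8 + 6 + 4 + 4
8 + 5 + 5 + 4
7 + 7 + 5 + 3
7 + 7 + 4 + 4
7 + 6 + 6 + 3
7 + 6 + 5 + 4
7 + 5 + 5 + 5
6 + 6 + 6 + 4
6 + 6 + 5 + 5
Counting gives 23.

23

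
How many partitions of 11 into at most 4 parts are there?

27

A partial list (first 12 by largest part):
11
10+1
9+2
9+1+1
8+3
8+2+1
8+1+1+1
7+4
7+3+1
7+2+2
7+2+1+1
6+5
…and 15 more, for 27 total.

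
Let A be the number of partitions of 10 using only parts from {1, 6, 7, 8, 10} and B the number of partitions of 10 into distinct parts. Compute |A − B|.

Partitions of 10 using only parts from {1, 6, 7, 8, 10}: 5.
Partitions of 10 into distinct parts: 10.
|5 − 10| = 5.

5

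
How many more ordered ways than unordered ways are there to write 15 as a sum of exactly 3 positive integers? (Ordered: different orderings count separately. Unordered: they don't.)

Ordered (compositions into 3 parts): C(14,2) = 91.
Unordered (partitions into 3 parts): 19.
Difference: 91 − 19 = 72.

72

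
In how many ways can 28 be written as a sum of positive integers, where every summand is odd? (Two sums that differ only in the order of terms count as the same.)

222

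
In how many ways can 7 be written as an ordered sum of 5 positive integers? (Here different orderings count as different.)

15

Equivalently, choose which 4 of the 6 gaps become plus signs: C(6,4) = 15.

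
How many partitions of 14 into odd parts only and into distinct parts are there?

Enumerating:
13+1
11+3
9+5
Counting gives 3.

3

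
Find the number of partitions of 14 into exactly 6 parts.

Listing the qualifying partitions of 14:
9 + 1 + 1 + 1 + 1 + 1
8 + 2 + 1 + 1 + 1 + 1
7 + 3 + 1 + 1 + 1 + 1
7 + 2 + 2 + 1 + 1 + 1
6 + 4 + 1 + 1 + 1 + 1
6 + 3 + 2 + 1 + 1 + 1
6 + 2 + 2 + 2 + 1 + 1
5 + 5 + 1 + 1 + 1 + 1
5 + 4 + 2 + 1 + 1 + 1
5 + 3 + 3 + 1 + 1 + 1
5 + 3 + 2 + 2 + 1 + 1
5 + 2 + 2 + 2 + 2 + 1
4 + 4 + 3 + 1 + 1 + 1
4 + 4 + 2 + 2 + 1 + 1
4 + 3 + 3 + 2 + 1 + 1
4 + 3 + 2 + 2 + 2 + 1
4 + 2 + 2 + 2 + 2 + 2
3 + 3 + 3 + 3 + 1 + 1
3 + 3 + 3 + 2 + 2 + 1
3 + 3 + 2 + 2 + 2 + 2
Counting gives 20.

20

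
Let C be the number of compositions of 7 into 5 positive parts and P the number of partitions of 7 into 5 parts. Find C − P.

13

Compositions: C(6,4) = 15.
Unordered (partitions into 5 parts): 2.
Difference: 15 − 2 = 13.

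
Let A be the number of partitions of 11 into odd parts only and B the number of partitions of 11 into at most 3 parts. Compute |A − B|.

4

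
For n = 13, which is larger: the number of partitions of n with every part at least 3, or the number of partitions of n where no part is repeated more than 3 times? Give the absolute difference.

54

Partitions of 13 with every part at least 3: 10.
Partitions of 13 where no part is repeated more than 3 times: 64.
|10 − 64| = 54.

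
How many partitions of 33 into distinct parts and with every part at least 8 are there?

They are:
33
25,8
24,9
23,10
22,11
21,12
20,13
19,14
18,15
17,16
16,9,8
15,10,8
14,11,8
14,10,9
13,12,8
13,11,9
12,11,10

17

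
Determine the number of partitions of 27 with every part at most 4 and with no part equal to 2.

40

A partial list (first 12 by largest part):
3,4,4,4,4,4,4
1,1,1,4,4,4,4,4,4
1,3,3,4,4,4,4,4
1,1,1,1,3,4,4,4,4,4
1,1,1,1,1,1,1,4,4,4,4,4
1,1,3,3,3,4,4,4,4
1,1,1,1,1,3,3,4,4,4,4
1,1,1,1,1,1,1,1,3,4,4,4,4
1,1,1,1,1,1,1,1,1,1,1,4,4,4,4
3,3,3,3,3,4,4,4
1,1,1,3,3,3,3,4,4,4
1,1,1,1,1,1,3,3,3,4,4,4
…and 28 more, for 40 total.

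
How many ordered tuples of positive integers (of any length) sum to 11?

1024

Each of the 10 gaps between 11 units is either a break or not: 2^10 = 1024.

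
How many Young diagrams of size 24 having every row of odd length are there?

There are 122 such partitions.

122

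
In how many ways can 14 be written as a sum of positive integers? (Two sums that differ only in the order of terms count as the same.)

135

A full systematic count gives 135.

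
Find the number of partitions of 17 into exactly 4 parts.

39

There are too many to list fully; the first 12 (by largest part) are:
14 + 1 + 1 + 1
13 + 2 + 1 + 1
12 + 3 + 1 + 1
12 + 2 + 2 + 1
11 + 4 + 1 + 1
11 + 3 + 2 + 1
11 + 2 + 2 + 2
10 + 5 + 1 + 1
10 + 4 + 2 + 1
10 + 3 + 3 + 1
10 + 3 + 2 + 2
9 + 6 + 1 + 1
…and 27 more, for 39 total.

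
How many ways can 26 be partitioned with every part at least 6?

Listing the qualifying partitions of 26:
26
20+6
19+7
18+8
17+9
16+10
15+11
14+12
14+6+6
13+13
13+7+6
12+8+6
12+7+7
11+9+6
11+8+7
10+10+6
10+9+7
10+8+8
9+9+8
8+6+6+6
7+7+6+6
That's 21 in total.

21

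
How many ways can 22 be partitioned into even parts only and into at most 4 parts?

A partial list (first 12 by largest part):
22
20 + 2
18 + 4
18 + 2 + 2
16 + 6
16 + 4 + 2
16 + 2 + 2 + 2
14 + 8
14 + 6 + 2
14 + 4 + 4
14 + 4 + 2 + 2
12 + 10
…and 15 more, for 27 total.

27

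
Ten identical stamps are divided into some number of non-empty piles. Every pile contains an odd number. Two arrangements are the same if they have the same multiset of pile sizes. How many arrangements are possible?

Listing the qualifying partitions of 10:
9 + 1
7 + 3
7 + 1 + 1 + 1
5 + 5
5 + 3 + 1 + 1
5 + 1 + 1 + 1 + 1 + 1
3 + 3 + 3 + 1
3 + 3 + 1 + 1 + 1 + 1
3 + 1 + 1 + 1 + 1 + 1 + 1 + 1
1 + 1 + 1 + 1 + 1 + 1 + 1 + 1 + 1 + 1

10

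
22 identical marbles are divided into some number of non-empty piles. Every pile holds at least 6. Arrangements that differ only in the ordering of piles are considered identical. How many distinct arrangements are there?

11

Listing the qualifying partitions of 22:
22
16, 6
15, 7
14, 8
13, 9
12, 10
11, 11
10, 6, 6
9, 7, 6
8, 8, 6
8, 7, 7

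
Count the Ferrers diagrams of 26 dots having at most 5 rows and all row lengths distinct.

158

A full systematic count gives 158.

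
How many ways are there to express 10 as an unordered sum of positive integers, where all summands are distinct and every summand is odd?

Enumerating:
9,1
7,3
That's 2 in total.

2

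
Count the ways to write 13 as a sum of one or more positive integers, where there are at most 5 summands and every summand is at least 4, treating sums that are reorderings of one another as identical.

5

Listing the qualifying partitions of 13:
13
9,4
8,5
7,6
5,4,4
That's 5 in total.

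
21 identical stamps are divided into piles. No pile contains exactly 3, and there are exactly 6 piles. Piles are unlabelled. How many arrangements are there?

53

A partial list (first 12 by largest part):
16 + 1 + 1 + 1 + 1 + 1
15 + 2 + 1 + 1 + 1 + 1
14 + 2 + 2 + 1 + 1 + 1
13 + 4 + 1 + 1 + 1 + 1
13 + 2 + 2 + 2 + 1 + 1
12 + 5 + 1 + 1 + 1 + 1
12 + 4 + 2 + 1 + 1 + 1
12 + 2 + 2 + 2 + 2 + 1
11 + 6 + 1 + 1 + 1 + 1
11 + 5 + 2 + 1 + 1 + 1
11 + 4 + 2 + 2 + 1 + 1
11 + 2 + 2 + 2 + 2 + 2
…and 41 more, for 53 total.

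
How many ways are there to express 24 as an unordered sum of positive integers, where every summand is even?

77

There are 77 such partitions.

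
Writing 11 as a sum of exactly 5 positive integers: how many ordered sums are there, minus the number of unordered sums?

200

Ordered (compositions into 5 parts): C(10,4) = 210.
Partitions of 11 into exactly 5 parts: 10.
Difference: 210 − 10 = 200.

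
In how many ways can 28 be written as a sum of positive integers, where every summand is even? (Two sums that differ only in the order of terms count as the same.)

135

Counting exhaustively, 135 partitions satisfy the conditions.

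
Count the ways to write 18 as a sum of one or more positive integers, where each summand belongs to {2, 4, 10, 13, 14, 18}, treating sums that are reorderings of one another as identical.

Listing the qualifying partitions of 18:
18
14 + 4
14 + 2 + 2
10 + 4 + 4
10 + 4 + 2 + 2
10 + 2 + 2 + 2 + 2
4 + 4 + 4 + 4 + 2
4 + 4 + 4 + 2 + 2 + 2
4 + 4 + 2 + 2 + 2 + 2 + 2
4 + 2 + 2 + 2 + 2 + 2 + 2 + 2
2 + 2 + 2 + 2 + 2 + 2 + 2 + 2 + 2
Counting gives 11.

11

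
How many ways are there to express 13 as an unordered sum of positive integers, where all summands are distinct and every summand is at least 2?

Enumerating:
13
11,2
10,3
9,4
8,5
8,3,2
7,6
7,4,2
6,5,2
6,4,3
That's 10 in total.

10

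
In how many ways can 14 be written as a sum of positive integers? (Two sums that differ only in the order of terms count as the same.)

Systematic enumeration (by largest part, then next-largest, …) yields 135.

135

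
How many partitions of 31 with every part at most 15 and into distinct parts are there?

Counting exhaustively, 203 partitions satisfy the conditions.

203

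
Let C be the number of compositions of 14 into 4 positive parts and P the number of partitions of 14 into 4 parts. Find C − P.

263

Ordered (compositions into 4 parts): C(13,3) = 286.
Partitions of 14 into exactly 4 parts: 23.
Difference: 286 − 23 = 263.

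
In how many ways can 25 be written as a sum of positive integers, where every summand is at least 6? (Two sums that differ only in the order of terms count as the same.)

Listing the qualifying partitions of 25:
25
19 + 6
18 + 7
17 + 8
16 + 9
15 + 10
14 + 11
13 + 12
13 + 6 + 6
12 + 7 + 6
11 + 8 + 6
11 + 7 + 7
10 + 9 + 6
10 + 8 + 7
9 + 9 + 7
9 + 8 + 8
7 + 6 + 6 + 6
Counting gives 17.

17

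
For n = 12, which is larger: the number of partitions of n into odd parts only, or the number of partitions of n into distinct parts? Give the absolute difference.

Partitions of 12 into odd parts only: 15.
Partitions of 12 into distinct parts: 15.
|15 − 15| = 0.

0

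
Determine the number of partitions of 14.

There are 135 such partitions.

135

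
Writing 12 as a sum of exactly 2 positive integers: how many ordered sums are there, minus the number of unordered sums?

Compositions: C(11,1) = 11.
Unordered (partitions into 2 parts): 6.
Difference: 11 − 6 = 5.

5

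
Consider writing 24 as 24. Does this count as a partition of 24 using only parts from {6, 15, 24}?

The parts sum to 24, and the condition 'each summand belongs to {6, 15, 24}' holds.

Yes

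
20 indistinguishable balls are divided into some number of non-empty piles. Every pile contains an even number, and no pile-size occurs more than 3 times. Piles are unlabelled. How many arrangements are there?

29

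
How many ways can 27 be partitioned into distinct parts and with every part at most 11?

62

There are too many to list fully; the first 12 (by largest part) are:
6 + 10 + 11
1 + 5 + 10 + 11
2 + 4 + 10 + 11
1 + 2 + 3 + 10 + 11
7 + 9 + 11
1 + 6 + 9 + 11
2 + 5 + 9 + 11
3 + 4 + 9 + 11
1 + 2 + 4 + 9 + 11
1 + 7 + 8 + 11
2 + 6 + 8 + 11
3 + 5 + 8 + 11
…and 50 more, for 62 total.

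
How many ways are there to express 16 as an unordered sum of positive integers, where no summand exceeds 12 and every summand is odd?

29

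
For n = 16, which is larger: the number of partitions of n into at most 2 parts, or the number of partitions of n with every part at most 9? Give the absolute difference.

Partitions of 16 into at most 2 parts: 9.
Partitions of 16 with every part at most 9: 201.
|9 − 201| = 192.

192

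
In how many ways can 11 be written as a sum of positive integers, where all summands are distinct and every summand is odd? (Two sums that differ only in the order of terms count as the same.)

2

Listing the qualifying partitions of 11:
11
7, 3, 1
That's 2 in total.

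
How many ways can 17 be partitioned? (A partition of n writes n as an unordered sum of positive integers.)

There are 297 such partitions.

297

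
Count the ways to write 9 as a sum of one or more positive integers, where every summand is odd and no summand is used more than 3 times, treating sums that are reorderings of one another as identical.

Enumerating:
9
7+1+1
5+3+1
3+3+3
3+3+1+1+1

5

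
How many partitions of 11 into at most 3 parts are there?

16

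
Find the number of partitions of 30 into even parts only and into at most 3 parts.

A partial list (first 12 by largest part):
30
28+2
26+4
26+2+2
24+6
24+4+2
22+8
22+6+2
22+4+4
20+10
20+8+2
20+6+4
…and 15 more, for 27 total.

27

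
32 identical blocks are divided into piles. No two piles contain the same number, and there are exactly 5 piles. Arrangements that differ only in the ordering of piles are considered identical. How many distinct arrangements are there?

119

Direct enumeration gives 119 partitions.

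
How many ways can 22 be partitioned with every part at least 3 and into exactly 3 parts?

Enumerating:
16,3,3
15,4,3
14,5,3
14,4,4
13,6,3
13,5,4
12,7,3
12,6,4
12,5,5
11,8,3
11,7,4
11,6,5
10,9,3
10,8,4
10,7,5
10,6,6
9,9,4
9,8,5
9,7,6
8,8,6
8,7,7

21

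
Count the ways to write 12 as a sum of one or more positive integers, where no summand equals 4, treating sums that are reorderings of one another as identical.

55

A partial list (first 12 by largest part):
12
1+11
2+10
1+1+10
3+9
1+2+9
1+1+1+9
1+3+8
2+2+8
1+1+2+8
1+1+1+1+8
5+7
…and 43 more, for 55 total.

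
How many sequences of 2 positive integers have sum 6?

5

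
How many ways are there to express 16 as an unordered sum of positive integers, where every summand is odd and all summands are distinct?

5

They are:
15+1
13+3
11+5
9+7
7+5+3+1
That's 5 in total.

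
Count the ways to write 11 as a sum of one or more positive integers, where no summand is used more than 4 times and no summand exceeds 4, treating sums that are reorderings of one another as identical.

Enumerating:
4 + 4 + 3
4 + 4 + 2 + 1
4 + 4 + 1 + 1 + 1
4 + 3 + 3 + 1
4 + 3 + 2 + 2
4 + 3 + 2 + 1 + 1
4 + 3 + 1 + 1 + 1 + 1
4 + 2 + 2 + 2 + 1
4 + 2 + 2 + 1 + 1 + 1
3 + 3 + 3 + 2
3 + 3 + 3 + 1 + 1
3 + 3 + 2 + 2 + 1
3 + 3 + 2 + 1 + 1 + 1
3 + 2 + 2 + 2 + 2
3 + 2 + 2 + 2 + 1 + 1
3 + 2 + 2 + 1 + 1 + 1 + 1
2 + 2 + 2 + 2 + 1 + 1 + 1

17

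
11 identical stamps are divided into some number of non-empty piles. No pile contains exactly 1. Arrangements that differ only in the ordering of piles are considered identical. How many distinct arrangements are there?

They are:
11
9,2
8,3
7,4
7,2,2
6,5
6,3,2
5,4,2
5,3,3
5,2,2,2
4,4,3
4,3,2,2
3,3,3,2
3,2,2,2,2

14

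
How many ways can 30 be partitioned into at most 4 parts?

There are 297 such partitions.

297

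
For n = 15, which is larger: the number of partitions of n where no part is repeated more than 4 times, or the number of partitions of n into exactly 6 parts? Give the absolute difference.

Partitions of 15 where no part is repeated more than 4 times: 127.
Partitions of 15 into exactly 6 parts: 26.
|127 − 26| = 101.

101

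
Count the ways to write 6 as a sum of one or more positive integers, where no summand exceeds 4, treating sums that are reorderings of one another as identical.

9

Listing the qualifying partitions of 6:
4+2
4+1+1
3+3
3+2+1
3+1+1+1
2+2+2
2+2+1+1
2+1+1+1+1
1+1+1+1+1+1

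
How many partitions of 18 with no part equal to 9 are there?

Counting exhaustively, 355 partitions satisfy the conditions.

355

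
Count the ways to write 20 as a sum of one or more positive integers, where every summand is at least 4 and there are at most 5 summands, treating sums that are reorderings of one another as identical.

The partitions of 20 that satisfy the conditions:
20
16, 4
15, 5
14, 6
13, 7
12, 8
12, 4, 4
11, 9
11, 5, 4
10, 10
10, 6, 4
10, 5, 5
9, 7, 4
9, 6, 5
8, 8, 4
8, 7, 5
8, 6, 6
8, 4, 4, 4
7, 7, 6
7, 5, 4, 4
6, 6, 4, 4
6, 5, 5, 4
5, 5, 5, 5
4, 4, 4, 4, 4

24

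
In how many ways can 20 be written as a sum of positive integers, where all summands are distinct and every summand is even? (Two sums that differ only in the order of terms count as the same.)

10

Listing the qualifying partitions of 20:
20
18,2
16,4
14,6
14,4,2
12,8
12,6,2
10,8,2
10,6,4
8,6,4,2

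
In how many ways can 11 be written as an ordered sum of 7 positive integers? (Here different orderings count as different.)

Place 6 bars in the 10 internal gaps of a row of 11 dots: C(10,6) = 210.

210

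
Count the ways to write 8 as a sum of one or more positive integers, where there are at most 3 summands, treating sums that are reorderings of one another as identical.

10

Enumerating:
8
7+1
6+2
6+1+1
5+3
5+2+1
4+4
4+3+1
4+2+2
3+3+2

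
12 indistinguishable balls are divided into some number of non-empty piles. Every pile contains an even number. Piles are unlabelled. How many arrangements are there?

The partitions of 12 that satisfy the conditions:
12
2, 10
4, 8
2, 2, 8
6, 6
2, 4, 6
2, 2, 2, 6
4, 4, 4
2, 2, 4, 4
2, 2, 2, 2, 4
2, 2, 2, 2, 2, 2

11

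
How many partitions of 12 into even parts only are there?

The partitions of 12 that satisfy the conditions:
12
10+2
8+4
8+2+2
6+6
6+4+2
6+2+2+2
4+4+4
4+4+2+2
4+2+2+2+2
2+2+2+2+2+2
That's 11 in total.

11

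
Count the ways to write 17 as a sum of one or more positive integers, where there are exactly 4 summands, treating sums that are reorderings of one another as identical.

A partial list (first 12 by largest part):
14,1,1,1
13,2,1,1
12,3,1,1
12,2,2,1
11,4,1,1
11,3,2,1
11,2,2,2
10,5,1,1
10,4,2,1
10,3,3,1
10,3,2,2
9,6,1,1
…and 27 more, for 39 total.

39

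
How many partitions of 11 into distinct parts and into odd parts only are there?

2

Listing the qualifying partitions of 11:
11
1, 3, 7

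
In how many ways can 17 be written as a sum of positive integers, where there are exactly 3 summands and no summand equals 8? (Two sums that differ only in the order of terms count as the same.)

20

Enumerating:
15 + 1 + 1
14 + 2 + 1
13 + 3 + 1
13 + 2 + 2
12 + 4 + 1
12 + 3 + 2
11 + 5 + 1
11 + 4 + 2
11 + 3 + 3
10 + 6 + 1
10 + 5 + 2
10 + 4 + 3
9 + 7 + 1
9 + 6 + 2
9 + 5 + 3
9 + 4 + 4
7 + 7 + 3
7 + 6 + 4
7 + 5 + 5
6 + 6 + 5
That's 20 in total.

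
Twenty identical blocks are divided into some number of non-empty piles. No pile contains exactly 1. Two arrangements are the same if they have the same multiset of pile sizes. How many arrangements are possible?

Direct enumeration gives 137 partitions.

137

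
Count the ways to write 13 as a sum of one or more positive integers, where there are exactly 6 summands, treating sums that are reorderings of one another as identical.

Enumerating:
1 + 1 + 1 + 1 + 1 + 8
1 + 1 + 1 + 1 + 2 + 7
1 + 1 + 1 + 1 + 3 + 6
1 + 1 + 1 + 2 + 2 + 6
1 + 1 + 1 + 1 + 4 + 5
1 + 1 + 1 + 2 + 3 + 5
1 + 1 + 2 + 2 + 2 + 5
1 + 1 + 1 + 2 + 4 + 4
1 + 1 + 1 + 3 + 3 + 4
1 + 1 + 2 + 2 + 3 + 4
1 + 2 + 2 + 2 + 2 + 4
1 + 1 + 2 + 3 + 3 + 3
1 + 2 + 2 + 2 + 3 + 3
2 + 2 + 2 + 2 + 2 + 3
Counting gives 14.

14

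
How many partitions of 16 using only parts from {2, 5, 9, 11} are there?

4

Enumerating:
5, 11
2, 5, 9
2, 2, 2, 5, 5
2, 2, 2, 2, 2, 2, 2, 2
That's 4 in total.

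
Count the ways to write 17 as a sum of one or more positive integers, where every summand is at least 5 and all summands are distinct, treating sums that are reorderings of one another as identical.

5

Listing the qualifying partitions of 17:
17
5 + 12
6 + 11
7 + 10
8 + 9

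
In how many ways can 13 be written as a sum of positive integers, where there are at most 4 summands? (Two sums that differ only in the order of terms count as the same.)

39

A partial list (first 12 by largest part):
13
1+12
2+11
1+1+11
3+10
1+2+10
1+1+1+10
4+9
1+3+9
2+2+9
1+1+2+9
5+8
…and 27 more, for 39 total.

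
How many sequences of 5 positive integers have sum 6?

5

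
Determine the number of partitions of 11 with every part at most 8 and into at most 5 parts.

There are too many to list fully; the first 12 (by largest part) are:
8+3
8+2+1
8+1+1+1
7+4
7+3+1
7+2+2
7+2+1+1
7+1+1+1+1
6+5
6+4+1
6+3+2
6+3+1+1
…and 21 more, for 33 total.

33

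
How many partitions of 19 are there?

Systematic enumeration (by largest part, then next-largest, …) yields 490.

490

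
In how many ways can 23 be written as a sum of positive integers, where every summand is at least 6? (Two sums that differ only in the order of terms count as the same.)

They are:
23
17, 6
16, 7
15, 8
14, 9
13, 10
12, 11
11, 6, 6
10, 7, 6
9, 8, 6
9, 7, 7
8, 8, 7

12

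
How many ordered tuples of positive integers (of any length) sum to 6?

There are 5 gaps and each independently is a cut or not, giving 2^5 = 32.

32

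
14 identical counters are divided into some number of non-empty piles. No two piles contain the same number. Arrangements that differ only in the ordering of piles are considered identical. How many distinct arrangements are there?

22

Enumerating:
14
1,13
2,12
3,11
1,2,11
4,10
1,3,10
5,9
1,4,9
2,3,9
6,8
1,5,8
2,4,8
1,2,3,8
1,6,7
2,5,7
3,4,7
1,2,4,7
3,5,6
1,2,5,6
1,3,4,6
2,3,4,5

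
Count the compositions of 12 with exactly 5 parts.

330

By stars and bars with positive parts, the count is C(11,4) = 330.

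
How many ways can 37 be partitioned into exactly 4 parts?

There are 378 such partitions.

378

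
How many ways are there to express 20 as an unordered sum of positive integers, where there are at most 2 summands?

11

The partitions of 20 that satisfy the conditions:
20
1 + 19
2 + 18
3 + 17
4 + 16
5 + 15
6 + 14
7 + 13
8 + 12
9 + 11
10 + 10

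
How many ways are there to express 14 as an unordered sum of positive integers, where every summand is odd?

22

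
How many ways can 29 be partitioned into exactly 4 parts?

Enumerating by decreasing first part gives 185 partitions in all.

185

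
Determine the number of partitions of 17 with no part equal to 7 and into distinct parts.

There are too many to list fully; the first 12 (by largest part) are:
17
16+1
15+2
14+3
14+2+1
13+4
13+3+1
12+5
12+4+1
12+3+2
11+6
11+5+1
…and 18 more, for 30 total.

30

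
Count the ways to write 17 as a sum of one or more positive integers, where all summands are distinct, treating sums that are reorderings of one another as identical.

38

A partial list (first 12 by largest part):
17
16, 1
15, 2
14, 3
14, 2, 1
13, 4
13, 3, 1
12, 5
12, 4, 1
12, 3, 2
11, 6
11, 5, 1
…and 26 more, for 38 total.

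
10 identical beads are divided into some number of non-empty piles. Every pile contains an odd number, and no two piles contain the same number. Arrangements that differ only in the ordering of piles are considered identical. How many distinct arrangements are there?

2

They are:
9+1
7+3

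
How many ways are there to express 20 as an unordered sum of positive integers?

627

There are 627 such partitions.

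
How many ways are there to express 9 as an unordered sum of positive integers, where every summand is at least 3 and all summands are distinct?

The partitions of 9 that satisfy the conditions:
9
6,3
5,4

3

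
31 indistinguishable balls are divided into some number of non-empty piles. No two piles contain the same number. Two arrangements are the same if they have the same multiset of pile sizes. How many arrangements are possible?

There are 340 such partitions.

340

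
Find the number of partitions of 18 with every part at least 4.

16

Enumerating:
18
4+14
5+13
6+12
7+11
8+10
4+4+10
9+9
4+5+9
4+6+8
5+5+8
4+7+7
5+6+7
6+6+6
4+4+4+6
4+4+5+5
That's 16 in total.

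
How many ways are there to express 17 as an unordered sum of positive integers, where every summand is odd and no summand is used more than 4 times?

Listing the qualifying partitions of 17:
17
1+1+15
1+3+13
1+1+1+1+13
1+5+11
3+3+11
1+1+1+3+11
1+7+9
3+5+9
1+1+1+5+9
1+1+3+3+9
3+7+7
1+1+1+7+7
5+5+7
1+1+3+5+7
1+3+3+3+7
1+1+1+1+3+3+7
1+1+5+5+5
1+3+3+5+5
1+1+1+1+3+5+5
3+3+3+3+5
1+1+1+3+3+3+5

22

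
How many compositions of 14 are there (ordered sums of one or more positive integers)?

8192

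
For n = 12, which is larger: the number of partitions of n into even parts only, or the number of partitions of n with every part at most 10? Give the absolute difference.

64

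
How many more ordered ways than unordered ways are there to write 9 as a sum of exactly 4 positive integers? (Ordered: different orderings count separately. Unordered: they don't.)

50

Compositions: C(8,3) = 56.
Partitions of 9 into exactly 4 parts: 6.
Difference: 56 − 6 = 50.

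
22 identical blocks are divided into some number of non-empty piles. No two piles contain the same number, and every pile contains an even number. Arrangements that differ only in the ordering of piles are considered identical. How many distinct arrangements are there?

They are:
22
20, 2
18, 4
16, 6
16, 4, 2
14, 8
14, 6, 2
12, 10
12, 8, 2
12, 6, 4
10, 8, 4
10, 6, 4, 2
That's 12 in total.

12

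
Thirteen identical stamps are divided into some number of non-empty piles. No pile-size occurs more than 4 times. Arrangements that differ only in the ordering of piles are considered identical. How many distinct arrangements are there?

Direct enumeration gives 76 partitions.

76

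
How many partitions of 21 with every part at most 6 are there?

There are 331 such partitions.

331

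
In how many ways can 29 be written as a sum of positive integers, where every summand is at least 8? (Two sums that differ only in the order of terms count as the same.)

Listing the qualifying partitions of 29:
29
21, 8
20, 9
19, 10
18, 11
17, 12
16, 13
15, 14
13, 8, 8
12, 9, 8
11, 10, 8
11, 9, 9
10, 10, 9
Counting gives 13.

13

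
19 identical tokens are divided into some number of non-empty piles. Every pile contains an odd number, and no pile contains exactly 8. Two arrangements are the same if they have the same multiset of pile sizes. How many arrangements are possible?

54

A partial list (first 12 by largest part):
19
17, 1, 1
15, 3, 1
15, 1, 1, 1, 1
13, 5, 1
13, 3, 3
13, 3, 1, 1, 1
13, 1, 1, 1, 1, 1, 1
11, 7, 1
11, 5, 3
11, 5, 1, 1, 1
11, 3, 3, 1, 1
…and 42 more, for 54 total.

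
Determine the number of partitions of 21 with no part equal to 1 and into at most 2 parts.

10

Enumerating:
21
2 + 19
3 + 18
4 + 17
5 + 16
6 + 15
7 + 14
8 + 13
9 + 12
10 + 11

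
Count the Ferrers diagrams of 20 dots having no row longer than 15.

Counting exhaustively, 615 partitions satisfy the conditions.

615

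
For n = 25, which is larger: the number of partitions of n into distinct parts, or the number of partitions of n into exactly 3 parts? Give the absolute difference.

Partitions of 25 into distinct parts: 142.
Partitions of 25 into exactly 3 parts: 52.
|142 − 52| = 90.

90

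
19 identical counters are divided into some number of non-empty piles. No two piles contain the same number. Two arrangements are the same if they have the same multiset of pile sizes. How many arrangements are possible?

54

There are too many to list fully; the first 12 (by largest part) are:
19
1 + 18
2 + 17
3 + 16
1 + 2 + 16
4 + 15
1 + 3 + 15
5 + 14
1 + 4 + 14
2 + 3 + 14
6 + 13
1 + 5 + 13
…and 42 more, for 54 total.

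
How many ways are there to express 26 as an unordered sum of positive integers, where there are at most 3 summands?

There are too many to list fully; the first 12 (by largest part) are:
26
25 + 1
24 + 2
24 + 1 + 1
23 + 3
23 + 2 + 1
22 + 4
22 + 3 + 1
22 + 2 + 2
21 + 5
21 + 4 + 1
21 + 3 + 2
…and 58 more, for 70 total.

70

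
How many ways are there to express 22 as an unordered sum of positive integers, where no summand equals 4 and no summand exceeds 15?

591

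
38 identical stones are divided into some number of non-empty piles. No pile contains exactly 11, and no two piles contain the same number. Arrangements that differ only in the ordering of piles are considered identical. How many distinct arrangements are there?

A full systematic count gives 701.

701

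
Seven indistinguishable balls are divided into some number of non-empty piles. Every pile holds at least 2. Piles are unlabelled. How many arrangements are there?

Listing the qualifying partitions of 7:
7
5+2
4+3
3+2+2
Counting gives 4.

4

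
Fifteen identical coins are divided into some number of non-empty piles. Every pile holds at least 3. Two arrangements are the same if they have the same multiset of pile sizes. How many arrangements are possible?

Enumerating:
15
3,12
4,11
5,10
6,9
3,3,9
7,8
3,4,8
3,5,7
4,4,7
3,6,6
4,5,6
3,3,3,6
5,5,5
3,3,4,5
3,4,4,4
3,3,3,3,3
Counting gives 17.

17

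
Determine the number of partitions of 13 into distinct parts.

They are:
13
1, 12
2, 11
3, 10
1, 2, 10
4, 9
1, 3, 9
5, 8
1, 4, 8
2, 3, 8
6, 7
1, 5, 7
2, 4, 7
1, 2, 3, 7
2, 5, 6
3, 4, 6
1, 2, 4, 6
1, 3, 4, 5
That's 18 in total.

18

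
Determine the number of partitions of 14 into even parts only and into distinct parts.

Listing the qualifying partitions of 14:
14
2,12
4,10
6,8
2,4,8
Counting gives 5.

5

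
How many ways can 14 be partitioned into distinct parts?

22

Enumerating:
14
13, 1
12, 2
11, 3
11, 2, 1
10, 4
10, 3, 1
9, 5
9, 4, 1
9, 3, 2
8, 6
8, 5, 1
8, 4, 2
8, 3, 2, 1
7, 6, 1
7, 5, 2
7, 4, 3
7, 4, 2, 1
6, 5, 3
6, 5, 2, 1
6, 4, 3, 1
5, 4, 3, 2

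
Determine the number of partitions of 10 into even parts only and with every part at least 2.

Listing the qualifying partitions of 10:
10
8, 2
6, 4
6, 2, 2
4, 4, 2
4, 2, 2, 2
2, 2, 2, 2, 2

7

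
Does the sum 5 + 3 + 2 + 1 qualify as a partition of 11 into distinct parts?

Yes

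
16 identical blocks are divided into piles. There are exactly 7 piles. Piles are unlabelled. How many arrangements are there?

A partial list (first 12 by largest part):
10,1,1,1,1,1,1
9,2,1,1,1,1,1
8,3,1,1,1,1,1
8,2,2,1,1,1,1
7,4,1,1,1,1,1
7,3,2,1,1,1,1
7,2,2,2,1,1,1
6,5,1,1,1,1,1
6,4,2,1,1,1,1
6,3,3,1,1,1,1
6,3,2,2,1,1,1
6,2,2,2,2,1,1
…and 16 more, for 28 total.

28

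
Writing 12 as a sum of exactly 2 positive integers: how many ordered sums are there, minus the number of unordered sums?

Ordered (compositions into 2 parts): C(11,1) = 11.
Unordered (partitions into 2 parts): 6.
Difference: 11 − 6 = 5.

5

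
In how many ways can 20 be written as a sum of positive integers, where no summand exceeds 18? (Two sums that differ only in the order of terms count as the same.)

625

There are 625 such partitions.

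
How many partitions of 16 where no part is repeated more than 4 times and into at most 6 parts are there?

Direct enumeration gives 133 partitions.

133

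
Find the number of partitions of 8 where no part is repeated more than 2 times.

13

They are:
8
1, 7
2, 6
1, 1, 6
3, 5
1, 2, 5
4, 4
1, 3, 4
2, 2, 4
1, 1, 2, 4
2, 3, 3
1, 1, 3, 3
1, 2, 2, 3
Counting gives 13.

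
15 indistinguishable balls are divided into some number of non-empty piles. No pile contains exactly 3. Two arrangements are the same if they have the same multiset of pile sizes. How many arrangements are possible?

99

Direct enumeration gives 99 partitions.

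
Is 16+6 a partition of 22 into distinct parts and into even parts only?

Yes

The parts sum to 22, and the condition 'all summands are distinct' holds; the condition 'every summand is even' holds.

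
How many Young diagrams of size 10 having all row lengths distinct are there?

10

The partitions of 10 that satisfy the conditions:
10
9,1
8,2
7,3
7,2,1
6,4
6,3,1
5,4,1
5,3,2
4,3,2,1
Counting gives 10.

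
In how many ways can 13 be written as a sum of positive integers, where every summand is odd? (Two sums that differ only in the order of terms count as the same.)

Enumerating:
13
1 + 1 + 11
1 + 3 + 9
1 + 1 + 1 + 1 + 9
1 + 5 + 7
3 + 3 + 7
1 + 1 + 1 + 3 + 7
1 + 1 + 1 + 1 + 1 + 1 + 7
3 + 5 + 5
1 + 1 + 1 + 5 + 5
1 + 1 + 3 + 3 + 5
1 + 1 + 1 + 1 + 1 + 3 + 5
1 + 1 + 1 + 1 + 1 + 1 + 1 + 1 + 5
1 + 3 + 3 + 3 + 3
1 + 1 + 1 + 1 + 3 + 3 + 3
1 + 1 + 1 + 1 + 1 + 1 + 1 + 3 + 3
1 + 1 + 1 + 1 + 1 + 1 + 1 + 1 + 1 + 1 + 3
1 + 1 + 1 + 1 + 1 + 1 + 1 + 1 + 1 + 1 + 1 + 1 + 1
That's 18 in total.

18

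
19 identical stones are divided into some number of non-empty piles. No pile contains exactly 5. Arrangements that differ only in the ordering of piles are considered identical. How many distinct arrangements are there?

355

Enumerating by decreasing first part gives 355 partitions in all.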